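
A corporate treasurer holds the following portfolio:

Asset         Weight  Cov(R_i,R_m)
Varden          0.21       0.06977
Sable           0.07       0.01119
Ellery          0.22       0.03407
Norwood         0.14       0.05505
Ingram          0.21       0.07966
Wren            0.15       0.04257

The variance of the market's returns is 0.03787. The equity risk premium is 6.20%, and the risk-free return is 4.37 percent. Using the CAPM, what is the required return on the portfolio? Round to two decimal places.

13.17%

β_Varden = 0.06977 / 0.03787 = 1.8424
β_Sable = 0.01119 / 0.03787 = 0.2955
β_Ellery = 0.03407 / 0.03787 = 0.8997
β_Norwood = 0.05505 / 0.03787 = 1.4537
β_Ingram = 0.07966 / 0.03787 = 2.1035
β_Wren = 0.04257 / 0.03787 = 1.1241
β_P = Σ w_i β_i = 0.21×1.8424 + 0.07×0.2955 + 0.22×0.8997 + 0.14×1.4537 + 0.21×2.1035 + 0.15×1.1241 = 1.4194
E(R_P) = R_f + β_P × MRP = 4.37% + 1.4194 × 6.20% = 13.17%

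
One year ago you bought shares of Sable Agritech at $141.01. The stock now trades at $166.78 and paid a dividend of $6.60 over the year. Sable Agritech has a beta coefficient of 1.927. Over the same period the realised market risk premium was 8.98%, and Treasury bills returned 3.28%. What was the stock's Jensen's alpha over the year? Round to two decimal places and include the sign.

+2.37%

Realised HPR = (P1 + D1 − P0) / P0 = (166.78 + 6.60 − 141.01) / 141.01 = 32.37 / 141.01 = 22.9558%
CAPM required = R_f + β·MRP = 3.28% + 1.927 × 8.98% = 20.58446%
α = realised − required = 22.9558% − 20.58446% = +2.37%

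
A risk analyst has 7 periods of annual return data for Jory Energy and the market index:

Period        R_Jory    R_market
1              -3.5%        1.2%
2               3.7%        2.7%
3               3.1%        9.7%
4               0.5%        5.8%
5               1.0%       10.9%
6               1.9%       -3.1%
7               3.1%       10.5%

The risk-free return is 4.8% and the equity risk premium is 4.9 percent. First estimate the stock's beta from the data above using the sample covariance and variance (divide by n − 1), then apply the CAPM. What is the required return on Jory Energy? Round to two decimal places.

5.47%

Mean R_i = (-3.5 + 3.7 + 3.1 + 0.5 + 1.0 + 1.9 + 3.1) / 7 = 1.4000%
Mean R_m = (1.2 + 2.7 + 9.7 + 5.8 + 10.9 − 3.1 + 10.5) / 7 = 5.3857%
Σ(R_i − R̄_i)(R_m − R̄_m) = 23.5400  ⇒  Cov = 23.5400 / 6 = 3.9233
Σ(R_m − R̄_m)² = 172.0886  ⇒  Var(R_m) = 172.0886 / 6 = 28.6814
β = Cov / Var(R_m) = 3.9233 / 28.6814 = 0.1368
E(R) = R_f + β × MRP = 4.8% + 0.1368 × 4.9% = 5.47%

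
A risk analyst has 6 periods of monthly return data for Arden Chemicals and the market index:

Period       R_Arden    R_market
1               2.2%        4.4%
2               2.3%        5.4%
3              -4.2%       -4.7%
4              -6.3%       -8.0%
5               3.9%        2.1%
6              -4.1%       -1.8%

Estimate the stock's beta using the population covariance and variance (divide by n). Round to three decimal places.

Mean R_i = (2.2 + 2.3 − 4.2 − 6.3 + 3.9 − 4.1) / 6 = -1.0333%
Mean R_m = (4.4 + 5.4 − 4.7 − 8.0 + 2.1 − 1.8) / 6 = -0.4333%
Σ(R_i − R̄_i)(R_m − R̄_m) = 105.1233  ⇒  Cov = 105.1233 / 6 = 17.5206
Σ(R_m − R̄_m)² = 141.1333  ⇒  Var(R_m) = 141.1333 / 6 = 23.5222
β = Cov / Var(R_m) = 17.5206 / 23.5222 = 0.7449

0.745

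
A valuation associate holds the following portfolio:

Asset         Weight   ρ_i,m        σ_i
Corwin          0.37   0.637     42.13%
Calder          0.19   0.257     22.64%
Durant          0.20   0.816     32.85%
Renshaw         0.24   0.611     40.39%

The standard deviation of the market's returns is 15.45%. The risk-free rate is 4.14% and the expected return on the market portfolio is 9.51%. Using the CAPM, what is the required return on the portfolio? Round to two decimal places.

11.90%

β_Corwin = 0.637 × 42.13% / 15.45% = 1.7370
β_Calder = 0.257 × 22.64% / 15.45% = 0.3766
β_Durant = 0.816 × 32.85% / 15.45% = 1.7350
β_Renshaw = 0.611 × 40.39% / 15.45% = 1.5973
β_P = Σ w_i β_i = 0.37×1.7370 + 0.19×0.3766 + 0.20×1.7350 + 0.24×1.5973 = 1.4446
MRP = 9.51% − 4.14% = 5.37%
E(R_P) = R_f + β_P × MRP = 4.14% + 1.4446 × 5.37% = 11.90%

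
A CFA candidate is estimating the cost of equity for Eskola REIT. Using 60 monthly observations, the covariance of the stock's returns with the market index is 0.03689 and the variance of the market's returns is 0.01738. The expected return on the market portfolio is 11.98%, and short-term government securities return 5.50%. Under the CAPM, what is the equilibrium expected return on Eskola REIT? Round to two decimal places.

β = Cov(R_i, R_m) / Var(R_m) = 0.03689 / 0.01738 = 2.1226
MRP = 11.98% − 5.50% = 6.48%
E(R) = R_f + β × MRP = 5.50% + 2.1226 × 6.48% = 19.25%

19.25%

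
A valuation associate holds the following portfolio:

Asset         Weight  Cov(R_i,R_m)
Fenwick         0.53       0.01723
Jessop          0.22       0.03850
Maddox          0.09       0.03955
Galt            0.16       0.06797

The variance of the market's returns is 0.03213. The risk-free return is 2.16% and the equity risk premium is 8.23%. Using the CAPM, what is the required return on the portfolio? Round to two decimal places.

10.37%

β_Fenwick = 0.01723 / 0.03213 = 0.5363
β_Jessop = 0.03850 / 0.03213 = 1.1983
β_Maddox = 0.03955 / 0.03213 = 1.2309
β_Galt = 0.06797 / 0.03213 = 2.1155
β_P = Σ w_i β_i = 0.53×0.5363 + 0.22×1.1983 + 0.09×1.2309 + 0.16×2.1155 = 0.9971
E(R_P) = R_f + β_P × MRP = 2.16% + 0.9971 × 8.23% = 10.37%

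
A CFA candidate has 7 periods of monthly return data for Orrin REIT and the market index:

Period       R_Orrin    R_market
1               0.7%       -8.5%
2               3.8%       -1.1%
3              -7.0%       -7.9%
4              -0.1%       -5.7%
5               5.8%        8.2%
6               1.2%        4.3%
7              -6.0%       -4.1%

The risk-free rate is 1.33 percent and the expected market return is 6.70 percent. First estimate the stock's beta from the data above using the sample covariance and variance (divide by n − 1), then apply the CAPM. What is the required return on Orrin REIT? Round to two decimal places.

4.01%

Mean R_i = (0.7 + 3.8 − 7.0 − 0.1 + 5.8 + 1.2 − 6.0) / 7 = -0.2286%
Mean R_m = (-8.5 − 1.1 − 7.9 − 5.7 + 8.2 + 4.3 − 4.1) / 7 = -2.1143%
Σ(R_i − R̄_i)(R_m − R̄_m) = 119.6771  ⇒  Cov = 119.6771 / 6 = 19.9462
Σ(R_m − R̄_m)² = 239.6086  ⇒  Var(R_m) = 239.6086 / 6 = 39.9348
β = Cov / Var(R_m) = 19.9462 / 39.9348 = 0.4995
MRP = 6.70% − 1.33% = 5.37%
E(R) = R_f + β × MRP = 1.33% + 0.4995 × 5.37% = 4.01%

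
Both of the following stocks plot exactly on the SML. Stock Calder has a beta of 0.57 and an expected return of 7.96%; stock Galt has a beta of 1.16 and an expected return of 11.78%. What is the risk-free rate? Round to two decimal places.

4.27%

Both satisfy E(R) = R_f + β·MRP, so the slope of the SML is
MRP = (11.78% − 7.96%) / (1.16 − 0.57) = 3.82% / 0.59 = 6.4746%
R_f = E(R_Calder) − β_Calder·MRP = 7.96% − 0.57 × 6.4746% = 4.2695%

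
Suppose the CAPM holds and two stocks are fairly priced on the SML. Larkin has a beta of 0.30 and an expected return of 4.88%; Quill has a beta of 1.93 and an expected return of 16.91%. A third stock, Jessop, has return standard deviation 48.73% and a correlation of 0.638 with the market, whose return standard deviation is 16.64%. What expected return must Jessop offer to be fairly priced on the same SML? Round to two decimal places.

16.46%

MRP = (16.91% − 4.88%) / (1.93 − 0.30) = 7.3804%
R_f = 4.88% − 0.30 × 7.3804% = 2.6659%
β_Jessop = ρ·σ_i/σ_m = 0.638 × 48.73 / 16.64 = 1.8684
E(R_Jessop) = R_f + β × MRP = 2.6659% + 1.8684 × 7.3804% = 16.46%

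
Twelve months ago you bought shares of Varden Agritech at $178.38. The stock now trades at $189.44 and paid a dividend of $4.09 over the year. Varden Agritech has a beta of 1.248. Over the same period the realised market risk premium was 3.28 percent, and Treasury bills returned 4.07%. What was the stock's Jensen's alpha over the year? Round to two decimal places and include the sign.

Realised HPR = (P1 + D1 − P0) / P0 = (189.44 + 4.09 − 178.38) / 178.38 = 15.15 / 178.38 = 8.4931%
CAPM required = R_f + β·MRP = 4.07% + 1.248 × 3.28% = 8.16344%
α = realised − required = 8.4931% − 8.16344% = +0.33%

+0.33%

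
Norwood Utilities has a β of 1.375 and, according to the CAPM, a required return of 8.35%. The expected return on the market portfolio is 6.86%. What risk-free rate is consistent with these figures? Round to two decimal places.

2.89%

E(R) = R_f + β(E(R_m) − R_f) = R_f(1 − β) + β·E(R_m)
8.35% = R_f × (1 − 1.375) + 1.375 × 6.86%
8.35% = R_f × -0.375 + 9.43250%
R_f = (8.35% − 9.43250%) / -0.375 = 2.89%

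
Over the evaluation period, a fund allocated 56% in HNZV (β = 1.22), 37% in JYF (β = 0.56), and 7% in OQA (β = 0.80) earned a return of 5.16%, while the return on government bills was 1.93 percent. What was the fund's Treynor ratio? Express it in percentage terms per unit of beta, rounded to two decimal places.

β_P = 0.56×1.22 + 0.37×0.56 + 0.07×0.80 = 0.9464
Treynor = (R_P − R_f) / β_P = (5.16% − 1.93%) / 0.9464 = 3.23% / 0.9464 = 3.41%

3.41%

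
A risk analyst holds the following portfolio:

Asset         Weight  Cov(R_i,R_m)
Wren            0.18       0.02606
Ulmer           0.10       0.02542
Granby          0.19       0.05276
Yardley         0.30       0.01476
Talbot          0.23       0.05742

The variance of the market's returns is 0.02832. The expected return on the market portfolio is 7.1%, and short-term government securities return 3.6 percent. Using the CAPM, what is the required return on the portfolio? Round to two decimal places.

β_Wren = 0.02606 / 0.02832 = 0.9202
β_Ulmer = 0.02542 / 0.02832 = 0.8976
β_Granby = 0.05276 / 0.02832 = 1.8630
β_Yardley = 0.01476 / 0.02832 = 0.5212
β_Talbot = 0.05742 / 0.02832 = 2.0275
β_P = Σ w_i β_i = 0.18×0.9202 + 0.10×0.8976 + 0.19×1.8630 + 0.30×0.5212 + 0.23×2.0275 = 1.2321
MRP = 7.1% − 3.6% = 3.50%
E(R_P) = R_f + β_P × MRP = 3.6% + 1.2321 × 3.5% = 7.91%

7.91%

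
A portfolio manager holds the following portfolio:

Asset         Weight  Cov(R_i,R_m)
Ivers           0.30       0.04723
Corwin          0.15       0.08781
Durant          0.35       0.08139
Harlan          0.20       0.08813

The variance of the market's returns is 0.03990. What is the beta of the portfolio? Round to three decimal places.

1.841

β_Ivers = 0.04723 / 0.03990 = 1.1837
β_Corwin = 0.08781 / 0.03990 = 2.2008
β_Durant = 0.08139 / 0.03990 = 2.0398
β_Harlan = 0.08813 / 0.03990 = 2.2088
β_P = Σ w_i β_i = 0.30×1.1837 + 0.15×2.2008 + 0.35×2.0398 + 0.20×2.2088 = 1.8409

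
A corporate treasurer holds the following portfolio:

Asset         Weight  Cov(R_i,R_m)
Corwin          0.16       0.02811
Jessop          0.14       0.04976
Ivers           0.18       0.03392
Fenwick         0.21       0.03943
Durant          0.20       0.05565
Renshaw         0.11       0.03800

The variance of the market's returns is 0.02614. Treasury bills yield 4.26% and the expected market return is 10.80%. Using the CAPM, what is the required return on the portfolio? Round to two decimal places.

β_Corwin = 0.02811 / 0.02614 = 1.0754
β_Jessop = 0.04976 / 0.02614 = 1.9036
β_Ivers = 0.03392 / 0.02614 = 1.2976
β_Fenwick = 0.03943 / 0.02614 = 1.5084
β_Durant = 0.05565 / 0.02614 = 2.1289
β_Renshaw = 0.03800 / 0.02614 = 1.4537
β_P = Σ w_i β_i = 0.16×1.0754 + 0.14×1.9036 + 0.18×1.2976 + 0.21×1.5084 + 0.20×2.1289 + 0.11×1.4537 = 1.5746
MRP = 10.80% − 4.26% = 6.54%
E(R_P) = R_f + β_P × MRP = 4.26% + 1.5746 × 6.54% = 14.56%

14.56%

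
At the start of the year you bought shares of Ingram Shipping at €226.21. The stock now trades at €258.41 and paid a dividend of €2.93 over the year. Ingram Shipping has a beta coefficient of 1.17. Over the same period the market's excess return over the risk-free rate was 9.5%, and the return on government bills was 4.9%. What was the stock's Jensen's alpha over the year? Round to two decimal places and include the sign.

Realised HPR = (P1 + D1 − P0) / P0 = (258.41 + 2.93 − 226.21) / 226.21 = 35.13 / 226.21 = 15.5298%
CAPM required = R_f + β·MRP = 4.9% + 1.17 × 9.5% = 16.0150%
α = realised − required = 15.5298% − 16.0150% = -0.49%

-0.49%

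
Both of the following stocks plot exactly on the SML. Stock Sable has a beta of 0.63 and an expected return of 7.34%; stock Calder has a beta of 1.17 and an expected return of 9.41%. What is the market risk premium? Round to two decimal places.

3.83%

Both satisfy E(R) = R_f + β·MRP, so the slope of the SML is
MRP = (9.41% − 7.34%) / (1.17 − 0.63) = 2.07% / 0.54 = 3.8333%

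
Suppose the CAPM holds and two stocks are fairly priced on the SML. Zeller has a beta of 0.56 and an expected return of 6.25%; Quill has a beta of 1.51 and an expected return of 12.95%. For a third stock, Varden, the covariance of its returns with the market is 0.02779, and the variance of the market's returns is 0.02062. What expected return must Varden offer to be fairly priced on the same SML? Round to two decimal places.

11.81%

MRP = (12.95% − 6.25%) / (1.51 − 0.56) = 7.0526%
R_f = 6.25% − 0.56 × 7.0526% = 2.3005%
β_Varden = Cov / Var(R_m) = 0.02779 / 0.02062 = 1.3477
E(R_Varden) = R_f + β × MRP = 2.3005% + 1.3477 × 7.0526% = 11.81%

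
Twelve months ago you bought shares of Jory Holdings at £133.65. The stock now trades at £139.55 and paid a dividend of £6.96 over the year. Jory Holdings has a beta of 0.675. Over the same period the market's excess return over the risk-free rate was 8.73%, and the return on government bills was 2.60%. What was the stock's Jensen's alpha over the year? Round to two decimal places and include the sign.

Realised HPR = (P1 + D1 − P0) / P0 = (139.55 + 6.96 − 133.65) / 133.65 = 12.86 / 133.65 = 9.6221%
CAPM required = R_f + β·MRP = 2.60% + 0.675 × 8.73% = 8.49275%
α = realised − required = 9.6221% − 8.49275% = +1.13%

+1.13%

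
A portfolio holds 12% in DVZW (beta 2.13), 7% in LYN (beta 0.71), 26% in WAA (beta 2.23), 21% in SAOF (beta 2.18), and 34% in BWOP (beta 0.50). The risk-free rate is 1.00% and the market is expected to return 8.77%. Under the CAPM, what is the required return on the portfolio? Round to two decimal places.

12.76%

β_P = Σ w_i β_i = 0.12×2.13 + 0.07×0.71 + 0.26×2.23 + 0.21×2.18 + 0.34×0.50 = 1.5129
MRP = 8.77% − 1.00% = 7.77%
E(R_P) = R_f + β_P × MRP = 1.00% + 1.5129 × 7.77% = 12.76%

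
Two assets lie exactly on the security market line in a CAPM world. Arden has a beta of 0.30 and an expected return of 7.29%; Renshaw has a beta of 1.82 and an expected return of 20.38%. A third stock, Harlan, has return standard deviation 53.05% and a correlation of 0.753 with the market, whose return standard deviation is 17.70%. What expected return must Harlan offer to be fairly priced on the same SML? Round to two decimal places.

24.14%

MRP = (20.38% − 7.29%) / (1.82 − 0.30) = 8.6118%
R_f = 7.29% − 0.30 × 8.6118% = 4.7065%
β_Harlan = ρ·σ_i/σ_m = 0.753 × 53.05 / 17.70 = 2.2569
E(R_Harlan) = R_f + β × MRP = 4.7065% + 2.2569 × 8.6118% = 24.14%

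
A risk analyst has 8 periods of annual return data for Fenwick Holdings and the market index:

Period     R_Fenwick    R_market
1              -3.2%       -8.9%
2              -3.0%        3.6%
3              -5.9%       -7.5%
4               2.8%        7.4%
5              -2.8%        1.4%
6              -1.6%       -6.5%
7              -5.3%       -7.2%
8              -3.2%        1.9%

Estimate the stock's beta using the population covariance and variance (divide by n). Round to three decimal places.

0.285

Mean R_i = (-3.2 − 3.0 − 5.9 + 2.8 − 2.8 − 1.6 − 5.3 − 3.2) / 8 = -2.7750%
Mean R_m = (-8.9 + 3.6 − 7.5 + 7.4 + 1.4 − 6.5 − 7.2 + 1.9) / 8 = -1.9750%
Σ(R_i − R̄_i)(R_m − R̄_m) = 77.3650  ⇒  Cov = 77.3650 / 8 = 9.6706
Σ(R_m − R̄_m)² = 271.6350  ⇒  Var(R_m) = 271.6350 / 8 = 33.9544
β = Cov / Var(R_m) = 9.6706 / 33.9544 = 0.2848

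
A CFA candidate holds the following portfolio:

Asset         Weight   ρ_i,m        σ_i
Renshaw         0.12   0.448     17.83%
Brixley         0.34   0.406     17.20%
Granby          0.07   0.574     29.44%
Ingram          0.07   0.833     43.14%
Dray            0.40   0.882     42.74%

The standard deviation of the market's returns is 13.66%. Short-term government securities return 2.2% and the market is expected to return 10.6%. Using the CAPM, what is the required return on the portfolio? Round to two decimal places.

β_Renshaw = 0.448 × 17.83% / 13.66% = 0.5848
β_Brixley = 0.406 × 17.20% / 13.66% = 0.5112
β_Granby = 0.574 × 29.44% / 13.66% = 1.2371
β_Ingram = 0.833 × 43.14% / 13.66% = 2.6307
β_Dray = 0.882 × 42.74% / 13.66% = 2.7596
β_P = Σ w_i β_i = 0.12×0.5848 + 0.34×0.5112 + 0.07×1.2371 + 0.07×2.6307 + 0.40×2.7596 = 1.6186
MRP = 10.6% − 2.2% = 8.40%
E(R_P) = R_f + β_P × MRP = 2.2% + 1.6186 × 8.4% = 15.80%

15.80%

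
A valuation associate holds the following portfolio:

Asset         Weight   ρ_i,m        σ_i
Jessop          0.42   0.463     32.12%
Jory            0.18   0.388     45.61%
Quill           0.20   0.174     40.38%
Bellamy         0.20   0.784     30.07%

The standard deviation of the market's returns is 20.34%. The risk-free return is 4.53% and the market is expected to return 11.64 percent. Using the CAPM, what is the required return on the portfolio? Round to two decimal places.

β_Jessop = 0.463 × 32.12% / 20.34% = 0.7311
β_Jory = 0.388 × 45.61% / 20.34% = 0.8700
β_Quill = 0.174 × 40.38% / 20.34% = 0.3454
β_Bellamy = 0.784 × 30.07% / 20.34% = 1.1590
β_P = Σ w_i β_i = 0.42×0.7311 + 0.18×0.8700 + 0.20×0.3454 + 0.20×1.1590 = 0.7645
MRP = 11.64% − 4.53% = 7.11%
E(R_P) = R_f + β_P × MRP = 4.53% + 0.7645 × 7.11% = 9.97%

9.97%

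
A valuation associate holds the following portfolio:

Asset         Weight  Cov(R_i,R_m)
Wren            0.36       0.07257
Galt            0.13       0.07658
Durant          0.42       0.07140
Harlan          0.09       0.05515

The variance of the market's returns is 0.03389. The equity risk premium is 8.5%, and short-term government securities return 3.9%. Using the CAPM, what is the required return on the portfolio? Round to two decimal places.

β_Wren = 0.07257 / 0.03389 = 2.1413
β_Galt = 0.07658 / 0.03389 = 2.2597
β_Durant = 0.07140 / 0.03389 = 2.1068
β_Harlan = 0.05515 / 0.03389 = 1.6273
β_P = Σ w_i β_i = 0.36×2.1413 + 0.13×2.2597 + 0.42×2.1068 + 0.09×1.6273 = 2.0959
E(R_P) = R_f + β_P × MRP = 3.9% + 2.0959 × 8.5% = 21.72%

21.72%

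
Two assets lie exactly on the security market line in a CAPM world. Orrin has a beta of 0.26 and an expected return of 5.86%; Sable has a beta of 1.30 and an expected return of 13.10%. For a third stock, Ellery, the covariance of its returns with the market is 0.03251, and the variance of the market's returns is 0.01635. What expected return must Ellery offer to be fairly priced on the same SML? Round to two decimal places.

MRP = (13.10% − 5.86%) / (1.30 − 0.26) = 6.9615%
R_f = 5.86% − 0.26 × 6.9615% = 4.0500%
β_Ellery = Cov / Var(R_m) = 0.03251 / 0.01635 = 1.9884
E(R_Ellery) = R_f + β × MRP = 4.0500% + 1.9884 × 6.9615% = 17.89%

17.89%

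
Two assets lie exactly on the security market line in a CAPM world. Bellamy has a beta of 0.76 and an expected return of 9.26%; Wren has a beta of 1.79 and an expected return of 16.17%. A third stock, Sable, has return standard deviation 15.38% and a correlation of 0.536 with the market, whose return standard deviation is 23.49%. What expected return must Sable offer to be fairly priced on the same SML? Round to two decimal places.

MRP = (16.17% − 9.26%) / (1.79 − 0.76) = 6.7087%
R_f = 9.26% − 0.76 × 6.7087% = 4.1614%
β_Sable = ρ·σ_i/σ_m = 0.536 × 15.38 / 23.49 = 0.3509
E(R_Sable) = R_f + β × MRP = 4.1614% + 0.3509 × 6.7087% = 6.52%

6.52%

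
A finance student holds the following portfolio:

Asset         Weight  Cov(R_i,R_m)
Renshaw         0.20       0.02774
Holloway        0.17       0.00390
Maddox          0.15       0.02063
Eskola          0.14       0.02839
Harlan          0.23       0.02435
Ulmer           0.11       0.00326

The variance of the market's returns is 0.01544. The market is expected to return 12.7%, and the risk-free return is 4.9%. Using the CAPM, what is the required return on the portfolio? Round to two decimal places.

β_Renshaw = 0.02774 / 0.01544 = 1.7966
β_Holloway = 0.00390 / 0.01544 = 0.2526
β_Maddox = 0.02063 / 0.01544 = 1.3361
β_Eskola = 0.02839 / 0.01544 = 1.8387
β_Harlan = 0.02435 / 0.01544 = 1.5771
β_Ulmer = 0.00326 / 0.01544 = 0.2111
β_P = Σ w_i β_i = 0.20×1.7966 + 0.17×0.2526 + 0.15×1.3361 + 0.14×1.8387 + 0.23×1.5771 + 0.11×0.2111 = 1.2460
MRP = 12.7% − 4.9% = 7.80%
E(R_P) = R_f + β_P × MRP = 4.9% + 1.2460 × 7.8% = 14.62%

14.62%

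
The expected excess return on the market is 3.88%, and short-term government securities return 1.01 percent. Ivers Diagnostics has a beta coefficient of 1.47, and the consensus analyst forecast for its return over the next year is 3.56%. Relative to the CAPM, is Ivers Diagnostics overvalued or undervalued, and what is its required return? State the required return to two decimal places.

Overvalued; required return 6.71%

Required return = R_f + β·MRP = 1.01% + 1.47 × 3.88% = 6.71%
Forecast 3.56% < required 6.71% → the stock plots below the SML → overvalued.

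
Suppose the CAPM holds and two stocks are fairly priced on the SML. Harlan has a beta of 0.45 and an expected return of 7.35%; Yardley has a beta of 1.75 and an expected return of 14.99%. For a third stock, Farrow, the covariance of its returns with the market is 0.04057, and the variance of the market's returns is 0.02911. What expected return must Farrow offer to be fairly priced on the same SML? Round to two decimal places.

12.90%

MRP = (14.99% − 7.35%) / (1.75 − 0.45) = 5.8769%
R_f = 7.35% − 0.45 × 5.8769% = 4.7054%
β_Farrow = Cov / Var(R_m) = 0.04057 / 0.02911 = 1.3937
E(R_Farrow) = R_f + β × MRP = 4.7054% + 1.3937 × 5.8769% = 12.90%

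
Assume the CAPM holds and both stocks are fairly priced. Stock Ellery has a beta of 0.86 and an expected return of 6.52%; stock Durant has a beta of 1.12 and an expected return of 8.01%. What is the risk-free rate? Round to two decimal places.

Both satisfy E(R) = R_f + β·MRP, so the slope of the SML is
MRP = (8.01% − 6.52%) / (1.12 − 0.86) = 1.49% / 0.26 = 5.7308%
R_f = E(R_Ellery) − β_Ellery·MRP = 6.52% − 0.86 × 5.7308% = 1.5915%

1.59%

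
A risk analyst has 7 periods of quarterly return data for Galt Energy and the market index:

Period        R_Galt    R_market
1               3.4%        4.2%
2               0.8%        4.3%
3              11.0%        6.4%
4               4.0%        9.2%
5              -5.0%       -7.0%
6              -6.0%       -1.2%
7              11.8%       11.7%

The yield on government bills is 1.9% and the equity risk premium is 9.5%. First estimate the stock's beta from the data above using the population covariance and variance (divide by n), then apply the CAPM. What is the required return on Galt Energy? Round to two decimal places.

Mean R_i = (3.4 + 0.8 + 11.0 + 4.0 − 5.0 − 6.0 + 11.8) / 7 = 2.8571%
Mean R_m = (4.2 + 4.3 + 6.4 + 9.2 − 7.0 − 1.2 + 11.7) / 7 = 3.9429%
Σ(R_i − R̄_i)(R_m − R̄_m) = 226.3229  ⇒  Cov = 226.3229 / 7 = 32.3318
Σ(R_m − R̄_m)² = 240.2371  ⇒  Var(R_m) = 240.2371 / 7 = 34.3196
β = Cov / Var(R_m) = 32.3318 / 34.3196 = 0.9421
E(R) = R_f + β × MRP = 1.9% + 0.9421 × 9.5% = 10.85%

10.85%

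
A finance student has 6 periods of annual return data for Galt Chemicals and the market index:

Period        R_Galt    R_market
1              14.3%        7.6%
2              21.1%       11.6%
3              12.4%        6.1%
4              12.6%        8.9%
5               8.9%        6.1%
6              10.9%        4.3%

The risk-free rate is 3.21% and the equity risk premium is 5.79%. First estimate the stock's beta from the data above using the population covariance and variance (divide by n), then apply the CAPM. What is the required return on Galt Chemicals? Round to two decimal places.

11.34%

Mean R_i = (14.3 + 21.1 + 12.4 + 12.6 + 8.9 + 10.9) / 6 = 13.3667%
Mean R_m = (7.6 + 11.6 + 6.1 + 8.9 + 6.1 + 4.3) / 6 = 7.4333%
Σ(R_i − R̄_i)(R_m − R̄_m) = 46.2267  ⇒  Cov = 46.2267 / 6 = 7.7045
Σ(R_m − R̄_m)² = 32.9133  ⇒  Var(R_m) = 32.9133 / 6 = 5.4856
β = Cov / Var(R_m) = 7.7045 / 5.4856 = 1.4045
E(R) = R_f + β × MRP = 3.21% + 1.4045 × 5.79% = 11.34%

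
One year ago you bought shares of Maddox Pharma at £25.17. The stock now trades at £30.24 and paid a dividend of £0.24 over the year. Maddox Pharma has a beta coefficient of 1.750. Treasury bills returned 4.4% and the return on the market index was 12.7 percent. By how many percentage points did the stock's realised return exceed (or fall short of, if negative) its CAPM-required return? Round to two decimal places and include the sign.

Realised HPR = (P1 + D1 − P0) / P0 = (30.24 + 0.24 − 25.17) / 25.17 = 5.31 / 25.17 = 21.0965%
MRP = 12.7% − 4.4% = 8.30%
CAPM required = R_f + β·MRP = 4.4% + 1.750 × 8.3% = 18.9250%
α = realised − required = 21.0965% − 18.9250% = +2.17%

+2.17%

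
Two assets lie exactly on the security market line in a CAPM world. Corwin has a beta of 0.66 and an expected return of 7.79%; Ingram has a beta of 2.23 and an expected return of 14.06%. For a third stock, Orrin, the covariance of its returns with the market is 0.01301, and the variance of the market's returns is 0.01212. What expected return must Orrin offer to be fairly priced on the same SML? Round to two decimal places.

MRP = (14.06% − 7.79%) / (2.23 − 0.66) = 3.9936%
R_f = 7.79% − 0.66 × 3.9936% = 5.1542%
β_Orrin = Cov / Var(R_m) = 0.01301 / 0.01212 = 1.0734
E(R_Orrin) = R_f + β × MRP = 5.1542% + 1.0734 × 3.9936% = 9.44%

9.44%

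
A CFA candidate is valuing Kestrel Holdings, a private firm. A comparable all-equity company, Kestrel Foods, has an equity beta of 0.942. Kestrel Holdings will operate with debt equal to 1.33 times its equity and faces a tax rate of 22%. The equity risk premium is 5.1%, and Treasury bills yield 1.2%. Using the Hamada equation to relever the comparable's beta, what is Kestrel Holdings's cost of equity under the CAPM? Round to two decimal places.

10.99%

β_L = β_U × [1 + (1 − t)(D/E)] = 0.942 × [1 + (1 − 0.22) × 1.33]
    = 0.942 × [1 + 0.78 × 1.33] = 0.942 × 2.0374 = 1.9192
E(R) = R_f + β_L × MRP = 1.2% + 1.9192 × 5.1% = 10.99%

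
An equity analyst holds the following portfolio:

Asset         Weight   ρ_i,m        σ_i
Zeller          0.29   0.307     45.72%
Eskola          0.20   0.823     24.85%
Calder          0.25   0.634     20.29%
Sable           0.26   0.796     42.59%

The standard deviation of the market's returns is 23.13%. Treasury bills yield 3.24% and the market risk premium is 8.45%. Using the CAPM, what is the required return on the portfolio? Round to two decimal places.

10.62%

β_Zeller = 0.307 × 45.72% / 23.13% = 0.6068
β_Eskola = 0.823 × 24.85% / 23.13% = 0.8842
β_Calder = 0.634 × 20.29% / 23.13% = 0.5562
β_Sable = 0.796 × 42.59% / 23.13% = 1.4657
β_P = Σ w_i β_i = 0.29×0.6068 + 0.20×0.8842 + 0.25×0.5562 + 0.26×1.4657 = 0.8729
E(R_P) = R_f + β_P × MRP = 3.24% + 0.8729 × 8.45% = 10.62%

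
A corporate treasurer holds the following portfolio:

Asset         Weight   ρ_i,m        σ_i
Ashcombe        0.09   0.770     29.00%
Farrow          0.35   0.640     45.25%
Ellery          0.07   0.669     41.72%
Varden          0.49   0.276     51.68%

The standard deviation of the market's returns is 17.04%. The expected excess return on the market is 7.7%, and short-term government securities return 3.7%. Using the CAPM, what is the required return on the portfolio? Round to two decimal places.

β_Ashcombe = 0.770 × 29.00% / 17.04% = 1.3104
β_Farrow = 0.640 × 45.25% / 17.04% = 1.6995
β_Ellery = 0.669 × 41.72% / 17.04% = 1.6380
β_Varden = 0.276 × 51.68% / 17.04% = 0.8371
β_P = Σ w_i β_i = 0.09×1.3104 + 0.35×1.6995 + 0.07×1.6380 + 0.49×0.8371 = 1.2376
E(R_P) = R_f + β_P × MRP = 3.7% + 1.2376 × 7.7% = 13.23%

13.23%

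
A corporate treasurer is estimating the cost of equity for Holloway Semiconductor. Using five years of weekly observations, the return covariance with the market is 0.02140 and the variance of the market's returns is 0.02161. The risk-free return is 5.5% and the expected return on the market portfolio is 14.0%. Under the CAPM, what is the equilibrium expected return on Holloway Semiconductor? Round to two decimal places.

β = Cov(R_i, R_m) / Var(R_m) = 0.02140 / 0.02161 = 0.9903
MRP = 14.0% − 5.5% = 8.50%
E(R) = R_f + β × MRP = 5.5% + 0.9903 × 8.5% = 13.92%

13.92%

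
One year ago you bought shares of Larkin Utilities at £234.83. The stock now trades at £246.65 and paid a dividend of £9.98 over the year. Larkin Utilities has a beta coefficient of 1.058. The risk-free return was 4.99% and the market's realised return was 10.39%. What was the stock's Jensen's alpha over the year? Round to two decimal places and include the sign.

-1.42%

Realised HPR = (P1 + D1 − P0) / P0 = (246.65 + 9.98 − 234.83) / 234.83 = 21.80 / 234.83 = 9.2833%
MRP = 10.39% − 4.99% = 5.40%
CAPM required = R_f + β·MRP = 4.99% + 1.058 × 5.40% = 10.70320%
α = realised − required = 9.2833% − 10.70320% = -1.42%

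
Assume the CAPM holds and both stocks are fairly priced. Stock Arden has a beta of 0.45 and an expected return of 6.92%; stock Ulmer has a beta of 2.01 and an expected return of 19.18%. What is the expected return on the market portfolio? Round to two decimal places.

Both satisfy E(R) = R_f + β·MRP, so the slope of the SML is
MRP = (19.18% − 6.92%) / (2.01 − 0.45) = 12.26% / 1.56 = 7.8590%
R_f = E(R_Arden) − β_Arden·MRP = 6.92% − 0.45 × 7.8590% = 3.3835%
E(R_m) = R_f + MRP = 3.3835% + 7.8590% = 11.24%

11.24%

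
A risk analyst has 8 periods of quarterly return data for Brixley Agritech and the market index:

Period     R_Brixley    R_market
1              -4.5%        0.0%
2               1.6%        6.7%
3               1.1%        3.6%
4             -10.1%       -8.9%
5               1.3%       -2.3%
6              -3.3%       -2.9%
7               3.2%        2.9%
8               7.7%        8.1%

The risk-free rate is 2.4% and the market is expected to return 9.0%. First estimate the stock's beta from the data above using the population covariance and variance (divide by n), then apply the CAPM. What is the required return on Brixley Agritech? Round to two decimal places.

Mean R_i = (-4.5 + 1.6 + 1.1 − 10.1 + 1.3 − 3.3 + 3.2 + 7.7) / 8 = -0.3750%
Mean R_m = (0.0 + 6.7 + 3.6 − 8.9 − 2.3 − 2.9 + 2.9 + 8.1) / 8 = 0.9000%
Σ(R_i − R̄_i)(R_m − R̄_m) = 185.5000  ⇒  Cov = 185.5000 / 8 = 23.1875
Σ(R_m − R̄_m)² = 218.3000  ⇒  Var(R_m) = 218.3000 / 8 = 27.2875
β = Cov / Var(R_m) = 23.1875 / 27.2875 = 0.8497
MRP = 9.0% − 2.4% = 6.60%
E(R) = R_f + β × MRP = 2.4% + 0.8497 × 6.6% = 8.01%

8.01%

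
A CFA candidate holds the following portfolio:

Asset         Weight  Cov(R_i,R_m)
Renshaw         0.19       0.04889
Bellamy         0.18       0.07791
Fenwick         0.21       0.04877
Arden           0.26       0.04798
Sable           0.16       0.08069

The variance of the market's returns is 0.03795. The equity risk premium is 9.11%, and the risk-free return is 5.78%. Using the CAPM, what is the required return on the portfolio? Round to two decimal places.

β_Renshaw = 0.04889 / 0.03795 = 1.2883
β_Bellamy = 0.07791 / 0.03795 = 2.0530
β_Fenwick = 0.04877 / 0.03795 = 1.2851
β_Arden = 0.04798 / 0.03795 = 1.2643
β_Sable = 0.08069 / 0.03795 = 2.1262
β_P = Σ w_i β_i = 0.19×1.2883 + 0.18×2.0530 + 0.21×1.2851 + 0.26×1.2643 + 0.16×2.1262 = 1.5531
E(R_P) = R_f + β_P × MRP = 5.78% + 1.5531 × 9.11% = 19.93%

19.93%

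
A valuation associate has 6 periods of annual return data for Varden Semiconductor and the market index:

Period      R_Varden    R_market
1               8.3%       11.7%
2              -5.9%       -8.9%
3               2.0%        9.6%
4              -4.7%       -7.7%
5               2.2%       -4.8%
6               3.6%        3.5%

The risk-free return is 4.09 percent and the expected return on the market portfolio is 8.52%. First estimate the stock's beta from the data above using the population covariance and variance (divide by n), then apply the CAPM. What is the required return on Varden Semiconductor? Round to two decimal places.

6.34%

Mean R_i = (8.3 − 5.9 + 2.0 − 4.7 + 2.2 + 3.6) / 6 = 0.9167%
Mean R_m = (11.7 − 8.9 + 9.6 − 7.7 − 4.8 + 3.5) / 6 = 0.5667%
Σ(R_i − R̄_i)(R_m − R̄_m) = 203.9333  ⇒  Cov = 203.9333 / 6 = 33.9889
Σ(R_m − R̄_m)² = 400.9133  ⇒  Var(R_m) = 400.9133 / 6 = 66.8189
β = Cov / Var(R_m) = 33.9889 / 66.8189 = 0.5087
MRP = 8.52% − 4.09% = 4.43%
E(R) = R_f + β × MRP = 4.09% + 0.5087 × 4.43% = 6.34%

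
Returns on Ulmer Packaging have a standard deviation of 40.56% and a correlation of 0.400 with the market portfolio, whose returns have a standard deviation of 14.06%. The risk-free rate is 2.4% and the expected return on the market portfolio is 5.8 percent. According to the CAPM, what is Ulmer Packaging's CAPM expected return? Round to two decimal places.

β = ρ × σ_i / σ_m = 0.400 × 40.56% / 14.06% = 1.1539
MRP = 5.8% − 2.4% = 3.40%
E(R) = 2.4% + 1.1539 × 3.4% = 6.32%

6.32%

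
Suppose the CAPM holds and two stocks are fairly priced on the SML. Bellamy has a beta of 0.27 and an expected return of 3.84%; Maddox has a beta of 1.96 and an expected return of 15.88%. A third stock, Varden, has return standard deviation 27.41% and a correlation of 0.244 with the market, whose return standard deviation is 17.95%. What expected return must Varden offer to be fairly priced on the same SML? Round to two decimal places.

4.57%

MRP = (15.88% − 3.84%) / (1.96 − 0.27) = 7.1243%
R_f = 3.84% − 0.27 × 7.1243% = 1.9164%
β_Varden = ρ·σ_i/σ_m = 0.244 × 27.41 / 17.95 = 0.3726
E(R_Varden) = R_f + β × MRP = 1.9164% + 0.3726 × 7.1243% = 4.57%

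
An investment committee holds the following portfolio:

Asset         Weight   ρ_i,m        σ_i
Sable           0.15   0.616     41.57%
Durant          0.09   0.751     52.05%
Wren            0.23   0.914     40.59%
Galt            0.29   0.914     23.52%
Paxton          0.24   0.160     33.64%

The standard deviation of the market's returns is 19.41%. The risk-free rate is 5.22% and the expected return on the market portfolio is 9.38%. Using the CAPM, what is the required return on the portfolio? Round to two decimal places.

10.24%

β_Sable = 0.616 × 41.57% / 19.41% = 1.3193
β_Durant = 0.751 × 52.05% / 19.41% = 2.0139
β_Wren = 0.914 × 40.59% / 19.41% = 1.9113
β_Galt = 0.914 × 23.52% / 19.41% = 1.1075
β_Paxton = 0.160 × 33.64% / 19.41% = 0.2773
β_P = Σ w_i β_i = 0.15×1.3193 + 0.09×2.0139 + 0.23×1.9113 + 0.29×1.1075 + 0.24×0.2773 = 1.2065
MRP = 9.38% − 5.22% = 4.16%
E(R_P) = R_f + β_P × MRP = 5.22% + 1.2065 × 4.16% = 10.24%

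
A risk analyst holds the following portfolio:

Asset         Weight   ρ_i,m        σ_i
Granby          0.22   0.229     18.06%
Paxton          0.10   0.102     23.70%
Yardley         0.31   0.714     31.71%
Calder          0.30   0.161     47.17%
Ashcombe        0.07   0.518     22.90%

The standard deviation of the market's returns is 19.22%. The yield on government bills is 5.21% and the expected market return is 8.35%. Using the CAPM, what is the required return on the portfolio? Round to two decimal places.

β_Granby = 0.229 × 18.06% / 19.22% = 0.2152
β_Paxton = 0.102 × 23.70% / 19.22% = 0.1258
β_Yardley = 0.714 × 31.71% / 19.22% = 1.1780
β_Calder = 0.161 × 47.17% / 19.22% = 0.3951
β_Ashcombe = 0.518 × 22.90% / 19.22% = 0.6172
β_P = Σ w_i β_i = 0.22×0.2152 + 0.10×0.1258 + 0.31×1.1780 + 0.30×0.3951 + 0.07×0.6172 = 0.5868
MRP = 8.35% − 5.21% = 3.14%
E(R_P) = R_f + β_P × MRP = 5.21% + 0.5868 × 3.14% = 7.05%

7.05%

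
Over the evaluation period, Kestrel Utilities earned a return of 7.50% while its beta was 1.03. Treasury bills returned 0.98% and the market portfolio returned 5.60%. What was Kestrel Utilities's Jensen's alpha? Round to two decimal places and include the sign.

Market excess return = 5.60% − 0.98% = 4.62%
CAPM benchmark = R_f + β(R_m − R_f) = 0.98% + 1.03 × 4.62% = 5.7386%
α = actual − benchmark = 7.50% − 5.7386% = +1.76%

+1.76%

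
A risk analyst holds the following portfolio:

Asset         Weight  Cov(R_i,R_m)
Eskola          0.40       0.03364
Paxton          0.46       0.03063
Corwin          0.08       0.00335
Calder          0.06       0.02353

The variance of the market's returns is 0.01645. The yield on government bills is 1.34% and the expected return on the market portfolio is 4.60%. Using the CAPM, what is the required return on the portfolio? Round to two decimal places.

7.13%

β_Eskola = 0.03364 / 0.01645 = 2.0450
β_Paxton = 0.03063 / 0.01645 = 1.8620
β_Corwin = 0.00335 / 0.01645 = 0.2036
β_Calder = 0.02353 / 0.01645 = 1.4304
β_P = Σ w_i β_i = 0.40×2.0450 + 0.46×1.8620 + 0.08×0.2036 + 0.06×1.4304 = 1.7766
MRP = 4.60% − 1.34% = 3.26%
E(R_P) = R_f + β_P × MRP = 1.34% + 1.7766 × 3.26% = 7.13%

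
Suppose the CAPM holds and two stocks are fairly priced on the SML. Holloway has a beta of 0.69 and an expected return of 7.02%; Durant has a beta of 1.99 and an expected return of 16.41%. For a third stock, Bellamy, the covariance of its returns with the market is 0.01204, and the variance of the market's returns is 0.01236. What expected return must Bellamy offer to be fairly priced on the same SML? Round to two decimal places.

9.07%

MRP = (16.41% − 7.02%) / (1.99 − 0.69) = 7.2231%
R_f = 7.02% − 0.69 × 7.2231% = 2.0361%
β_Bellamy = Cov / Var(R_m) = 0.01204 / 0.01236 = 0.9741
E(R_Bellamy) = R_f + β × MRP = 2.0361% + 0.9741 × 7.2231% = 9.07%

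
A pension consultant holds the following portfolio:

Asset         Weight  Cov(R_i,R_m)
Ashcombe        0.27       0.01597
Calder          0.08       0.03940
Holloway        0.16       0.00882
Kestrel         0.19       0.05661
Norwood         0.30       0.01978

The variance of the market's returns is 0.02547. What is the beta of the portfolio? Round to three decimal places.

β_Ashcombe = 0.01597 / 0.02547 = 0.6270
β_Calder = 0.03940 / 0.02547 = 1.5469
β_Holloway = 0.00882 / 0.02547 = 0.3463
β_Kestrel = 0.05661 / 0.02547 = 2.2226
β_Norwood = 0.01978 / 0.02547 = 0.7766
β_P = Σ w_i β_i = 0.27×0.6270 + 0.08×1.5469 + 0.16×0.3463 + 0.19×2.2226 + 0.30×0.7766 = 1.0037

1.004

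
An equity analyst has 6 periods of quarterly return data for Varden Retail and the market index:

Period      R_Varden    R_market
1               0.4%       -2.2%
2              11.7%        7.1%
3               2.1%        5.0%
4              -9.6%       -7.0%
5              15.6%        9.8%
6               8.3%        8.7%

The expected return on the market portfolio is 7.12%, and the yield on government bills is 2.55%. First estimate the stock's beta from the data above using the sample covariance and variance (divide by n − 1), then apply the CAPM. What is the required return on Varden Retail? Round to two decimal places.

8.31%

Mean R_i = (0.4 + 11.7 + 2.1 − 9.6 + 15.6 + 8.3) / 6 = 4.7500%
Mean R_m = (-2.2 + 7.1 + 5.0 − 7.0 + 9.8 + 8.7) / 6 = 3.5667%
Σ(R_i − R̄_i)(R_m − R̄_m) = 283.3300  ⇒  Cov = 283.3300 / 5 = 56.6660
Σ(R_m − R̄_m)² = 224.6533  ⇒  Var(R_m) = 224.6533 / 5 = 44.9307
β = Cov / Var(R_m) = 56.6660 / 44.9307 = 1.2612
MRP = 7.12% − 2.55% = 4.57%
E(R) = R_f + β × MRP = 2.55% + 1.2612 × 4.57% = 8.31%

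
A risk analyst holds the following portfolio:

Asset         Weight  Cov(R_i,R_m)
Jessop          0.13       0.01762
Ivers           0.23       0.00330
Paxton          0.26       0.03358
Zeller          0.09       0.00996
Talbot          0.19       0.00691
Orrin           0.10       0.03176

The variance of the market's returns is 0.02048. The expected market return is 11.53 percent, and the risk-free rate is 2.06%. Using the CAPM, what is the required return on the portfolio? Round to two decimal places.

10.00%

β_Jessop = 0.01762 / 0.02048 = 0.8604
β_Ivers = 0.00330 / 0.02048 = 0.1611
β_Paxton = 0.03358 / 0.02048 = 1.6396
β_Zeller = 0.00996 / 0.02048 = 0.4863
β_Talbot = 0.00691 / 0.02048 = 0.3374
β_Orrin = 0.03176 / 0.02048 = 1.5508
β_P = Σ w_i β_i = 0.13×0.8604 + 0.23×0.1611 + 0.26×1.6396 + 0.09×0.4863 + 0.19×0.3374 + 0.10×1.5508 = 0.8382
MRP = 11.53% − 2.06% = 9.47%
E(R_P) = R_f + β_P × MRP = 2.06% + 0.8382 × 9.47% = 10.00%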